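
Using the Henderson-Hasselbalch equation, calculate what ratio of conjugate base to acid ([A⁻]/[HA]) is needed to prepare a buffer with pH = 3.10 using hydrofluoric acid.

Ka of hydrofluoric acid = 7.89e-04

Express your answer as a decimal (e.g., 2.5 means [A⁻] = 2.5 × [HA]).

pKa = -log(7.89e-04) = 3.1029. pH = pKa + log([A⁻]/[HA]), so log([A⁻]/[HA]) = pH − pKa = 3.10 − 3.1029 = -0.0029. [A⁻]/[HA] = 10^(-0.0029) = 0.993

[A⁻]/[HA] = 0.993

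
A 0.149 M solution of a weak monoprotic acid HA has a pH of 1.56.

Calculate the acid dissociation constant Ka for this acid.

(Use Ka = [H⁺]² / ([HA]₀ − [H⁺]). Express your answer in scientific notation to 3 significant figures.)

[H⁺] = 10^(−pH) = 10^(−1.56) = 2.754e-02 M. For HA ⇌ H⁺ + A⁻, Ka = [H⁺][A⁻]/[HA] = [H⁺]² / ([HA]₀ − [H⁺]) = (2.754e-02)² / (0.149 − 2.754e-02) = 6.25e-03.

K_a = 6.25e-03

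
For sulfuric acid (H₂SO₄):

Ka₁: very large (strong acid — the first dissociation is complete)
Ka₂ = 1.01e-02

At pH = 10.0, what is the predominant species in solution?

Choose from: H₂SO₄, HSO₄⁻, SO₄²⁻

The first dissociation is complete, so H₂SO₄ itself is never the predominant species in water; pKa₂ = -log(1.01e-02) = 2.00. For a polyprotic acid the predominant species crosses at each pKa: below pKa_n the protonated form dominates, above it the deprotonated form does. At pH = 10.0, the predominant species is SO₄²⁻.

SO₄²⁻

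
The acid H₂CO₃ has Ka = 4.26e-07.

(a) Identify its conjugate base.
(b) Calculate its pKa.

(a) The conjugate base is formed by removing one H⁺ from H₂CO₃, giving HCO₃⁻. (b) pKa = -log(Ka) = -log(4.26e-07) = 6.37.

Conjugate base: HCO₃⁻; pK_a = 6.37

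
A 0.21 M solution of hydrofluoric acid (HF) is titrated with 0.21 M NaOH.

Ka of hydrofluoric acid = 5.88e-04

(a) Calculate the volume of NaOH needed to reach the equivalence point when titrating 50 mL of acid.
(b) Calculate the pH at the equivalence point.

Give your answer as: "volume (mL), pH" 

moles acid = 0.21 × 50/1000 = 0.0105 mol; V_base = moles/0.21 × 1000 = 50.0 mL. At equivalence only the conjugate base is present: [A⁻] = 0.0105/0.100 = 1.0500e-01 M. Kb = Kw/Ka = 1.70e-11; [OH⁻] = √(Kb × [A⁻]) = 1.3363e-06; pOH = 5.87; pH = 14 - pOH = 8.13.

V = 50.0 mL, pH = 8.13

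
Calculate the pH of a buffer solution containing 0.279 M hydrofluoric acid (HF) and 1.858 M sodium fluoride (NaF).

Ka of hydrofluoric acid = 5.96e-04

pKa = -log(5.96e-04) = 3.22. pH = pKa + log([A⁻]/[HA]) = 3.22 + log(1.858/0.279)

pH = 4.05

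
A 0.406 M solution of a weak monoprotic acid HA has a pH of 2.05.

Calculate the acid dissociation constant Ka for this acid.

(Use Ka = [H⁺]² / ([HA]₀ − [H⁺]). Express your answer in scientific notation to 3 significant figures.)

[H⁺] = 10^(−pH) = 10^(−2.05) = 8.913e-03 M. For HA ⇌ H⁺ + A⁻, Ka = [H⁺][A⁻]/[HA] = [H⁺]² / ([HA]₀ − [H⁺]) = (8.913e-03)² / (0.406 − 8.913e-03) = 2.00e-04.

K_a = 2.00e-04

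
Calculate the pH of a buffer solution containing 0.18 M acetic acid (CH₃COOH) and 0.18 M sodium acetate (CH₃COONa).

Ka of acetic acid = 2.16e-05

pKa = -log(2.16e-05) = 4.67. pH = pKa + log([A⁻]/[HA]) = 4.67 + log(0.18/0.18)

pH = 4.67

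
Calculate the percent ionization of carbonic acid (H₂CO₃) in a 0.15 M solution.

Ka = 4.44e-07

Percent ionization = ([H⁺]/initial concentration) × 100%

Using Ka equilibrium: x² + Ka×x - Ka×C = 0. Solving: [H⁺] = 2.5785e-04. Percent = (2.5785e-04/0.15) × 100

Percent ionization = 0.172%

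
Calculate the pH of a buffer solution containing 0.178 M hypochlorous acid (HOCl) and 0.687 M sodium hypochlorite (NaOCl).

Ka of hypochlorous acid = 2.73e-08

pKa = -log(2.73e-08) = 7.56. pH = pKa + log([A⁻]/[HA]) = 7.56 + log(0.687/0.178)

pH = 8.15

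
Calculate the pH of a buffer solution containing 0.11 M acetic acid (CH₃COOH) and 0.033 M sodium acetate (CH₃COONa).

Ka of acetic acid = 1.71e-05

pKa = -log(1.71e-05) = 4.77. pH = pKa + log([A⁻]/[HA]) = 4.77 + log(0.033/0.11)

pH = 4.24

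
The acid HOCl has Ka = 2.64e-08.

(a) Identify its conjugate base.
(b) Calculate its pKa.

(a) The conjugate base is formed by removing one H⁺ from HOCl, giving OCl⁻. (b) pKa = -log(Ka) = -log(2.64e-08) = 7.58.

Conjugate base: OCl⁻; pK_a = 7.58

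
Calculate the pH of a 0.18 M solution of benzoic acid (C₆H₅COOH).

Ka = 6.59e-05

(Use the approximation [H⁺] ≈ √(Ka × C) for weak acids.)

[H⁺] = √(Ka × C) = √(6.59e-05 × 0.18) = 3.4441e-03. pH = -log(3.4441e-03)

pH = 2.46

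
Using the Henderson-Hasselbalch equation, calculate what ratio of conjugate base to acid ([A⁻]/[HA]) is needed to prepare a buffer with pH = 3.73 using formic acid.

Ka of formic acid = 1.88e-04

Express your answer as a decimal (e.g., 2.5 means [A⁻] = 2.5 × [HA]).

pKa = -log(1.88e-04) = 3.7258. pH = pKa + log([A⁻]/[HA]), so log([A⁻]/[HA]) = pH − pKa = 3.73 − 3.7258 = 0.0042. [A⁻]/[HA] = 10^(0.0042) = 1.01

[A⁻]/[HA] = 1.01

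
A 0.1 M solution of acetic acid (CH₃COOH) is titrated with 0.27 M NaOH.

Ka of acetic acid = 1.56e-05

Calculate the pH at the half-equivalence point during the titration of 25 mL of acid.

At half-equivalence [HA] = [A⁻], so Henderson-Hasselbalch gives pH = pKa = -log(1.56e-05) = 4.81.

pH = pKa = 4.81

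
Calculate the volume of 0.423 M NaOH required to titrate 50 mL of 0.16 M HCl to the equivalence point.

At equivalence: moles acid = moles base. moles HCl = 0.16 × 50/1000 = 0.008 mol. V_base = moles / 0.423 × 1000 = 18.9 mL.

V_{base} = 18.9 mL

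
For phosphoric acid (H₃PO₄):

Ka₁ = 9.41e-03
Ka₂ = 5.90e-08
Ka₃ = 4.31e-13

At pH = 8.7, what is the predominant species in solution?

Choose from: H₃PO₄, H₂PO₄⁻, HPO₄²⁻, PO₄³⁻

pKa₁ = 2.03, pKa₂ = 7.23, pKa₃ = 12.37. For a polyprotic acid the predominant species crosses at each pKa: below pKa_n the protonated form dominates, above it the deprotonated form does. At pH = 8.7, the predominant species is HPO₄²⁻.

HPO₄²⁻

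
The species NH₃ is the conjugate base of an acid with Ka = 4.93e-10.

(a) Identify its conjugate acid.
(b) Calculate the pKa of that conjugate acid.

(a) The conjugate acid is formed by adding one H⁺ to NH₃, giving NH₄⁺. (b) pKa = -log(Ka) = -log(4.93e-10) = 9.31.

Conjugate acid: NH₄⁺; pK_a = 9.31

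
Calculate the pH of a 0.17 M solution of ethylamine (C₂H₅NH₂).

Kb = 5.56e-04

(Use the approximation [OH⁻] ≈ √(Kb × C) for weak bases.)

[OH⁻] = √(Kb × C) = √(5.56e-04 × 0.17) = 9.7221e-03. pOH = 2.01, pH = 14 - pOH

pH = 11.99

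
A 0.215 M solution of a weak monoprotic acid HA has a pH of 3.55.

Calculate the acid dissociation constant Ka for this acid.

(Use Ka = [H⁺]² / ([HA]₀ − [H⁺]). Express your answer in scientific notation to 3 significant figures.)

[H⁺] = 10^(−pH) = 10^(−3.55) = 2.818e-04 M. For HA ⇌ H⁺ + A⁻, Ka = [H⁺][A⁻]/[HA] = [H⁺]² / ([HA]₀ − [H⁺]) = (2.818e-04)² / (0.215 − 2.818e-04) = 3.70e-07.

K_a = 3.70e-07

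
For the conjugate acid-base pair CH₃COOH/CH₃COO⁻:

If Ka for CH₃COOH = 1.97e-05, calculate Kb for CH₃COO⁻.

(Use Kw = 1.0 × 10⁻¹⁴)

For a conjugate pair Ka × Kb = Kw, so Kb = Kw/Ka = 1.0 × 10⁻¹⁴ / 1.97e-05 = 5.08e-10.

K_b = 5.08e-10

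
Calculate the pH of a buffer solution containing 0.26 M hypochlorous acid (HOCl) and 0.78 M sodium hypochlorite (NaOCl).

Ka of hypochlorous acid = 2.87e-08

pKa = -log(2.87e-08) = 7.54. pH = pKa + log([A⁻]/[HA]) = 7.54 + log(0.78/0.26)

pH = 8.02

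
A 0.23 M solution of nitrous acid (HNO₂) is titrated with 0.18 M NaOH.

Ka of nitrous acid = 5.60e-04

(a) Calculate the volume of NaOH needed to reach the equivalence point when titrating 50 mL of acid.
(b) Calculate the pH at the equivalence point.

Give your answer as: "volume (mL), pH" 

moles acid = 0.23 × 50/1000 = 0.0115 mol; V_base = moles/0.18 × 1000 = 63.9 mL. At equivalence only the conjugate base is present: [A⁻] = 0.0115/0.114 = 1.0098e-01 M. Kb = Kw/Ka = 1.79e-11; [OH⁻] = √(Kb × [A⁻]) = 1.3428e-06; pOH = 5.87; pH = 14 - pOH = 8.13.

V = 63.9 mL, pH = 8.13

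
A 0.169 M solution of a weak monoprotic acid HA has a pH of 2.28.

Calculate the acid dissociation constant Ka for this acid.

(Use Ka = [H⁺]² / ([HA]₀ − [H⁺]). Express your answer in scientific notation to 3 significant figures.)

[H⁺] = 10^(−pH) = 10^(−2.28) = 5.248e-03 M. For HA ⇌ H⁺ + A⁻, Ka = [H⁺][A⁻]/[HA] = [H⁺]² / ([HA]₀ − [H⁺]) = (5.248e-03)² / (0.169 − 5.248e-03) = 1.68e-04.

K_a = 1.68e-04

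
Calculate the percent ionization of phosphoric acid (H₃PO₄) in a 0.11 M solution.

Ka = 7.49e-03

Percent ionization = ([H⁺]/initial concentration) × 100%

Using Ka equilibrium: x² + Ka×x - Ka×C = 0. Solving: [H⁺] = 2.5202e-02. Percent = (2.5202e-02/0.11) × 100

Percent ionization = 22.9%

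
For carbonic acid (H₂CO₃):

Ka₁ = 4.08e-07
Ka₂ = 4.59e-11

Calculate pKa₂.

pKa₂ = -log(Ka₂) = -log(4.59e-11) = 10.34.

pK_{a2} = 10.34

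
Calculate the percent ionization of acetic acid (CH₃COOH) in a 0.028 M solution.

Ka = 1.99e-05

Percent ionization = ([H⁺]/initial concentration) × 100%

Using Ka equilibrium: x² + Ka×x - Ka×C = 0. Solving: [H⁺] = 7.3657e-04. Percent = (7.3657e-04/0.028) × 100

Percent ionization = 2.63%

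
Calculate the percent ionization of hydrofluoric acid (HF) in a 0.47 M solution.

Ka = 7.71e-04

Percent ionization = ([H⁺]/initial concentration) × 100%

Using Ka equilibrium: x² + Ka×x - Ka×C = 0. Solving: [H⁺] = 1.8654e-02. Percent = (1.8654e-02/0.47) × 100

Percent ionization = 3.97%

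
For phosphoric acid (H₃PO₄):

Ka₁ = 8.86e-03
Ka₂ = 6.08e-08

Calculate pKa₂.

pKa₂ = -log(Ka₂) = -log(6.08e-08) = 7.22.

pK_{a2} = 7.22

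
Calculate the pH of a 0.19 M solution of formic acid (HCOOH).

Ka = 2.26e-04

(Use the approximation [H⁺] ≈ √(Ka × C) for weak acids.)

[H⁺] = √(Ka × C) = √(2.26e-04 × 0.19) = 6.5529e-03. pH = -log(6.5529e-03)

pH = 2.18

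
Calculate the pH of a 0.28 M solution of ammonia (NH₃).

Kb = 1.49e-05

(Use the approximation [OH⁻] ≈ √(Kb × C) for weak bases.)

[OH⁻] = √(Kb × C) = √(1.49e-05 × 0.28) = 2.0425e-03. pOH = 2.69, pH = 14 - pOH

pH = 11.31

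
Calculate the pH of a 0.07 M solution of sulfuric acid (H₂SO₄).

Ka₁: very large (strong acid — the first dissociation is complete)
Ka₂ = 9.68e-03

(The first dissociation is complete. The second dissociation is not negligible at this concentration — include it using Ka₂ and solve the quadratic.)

First dissociation is complete: [H⁺]₀ = [HSO₄⁻]₀ = C = 0.07 M. Second dissociation HSO₄⁻ ⇌ H⁺ + SO₄²⁻: let x = [SO₄²⁻]. Ka₂ = (C + x)·x / (C − x) = 9.68e-03 → x² + (C + Ka₂)·x − Ka₂·C = 0 → x² + 0.07968·x − 6.776e-04 = 0. x = (−0.07968 + √(0.07968² + 4 × 6.776e-04)) / 2 = 7.7502e-03 M. [H⁺] = C + x = 0.07 + 7.7502e-03 = 7.7750e-02 M. pH = -log(7.7750e-02) = 1.11.

pH = 1.11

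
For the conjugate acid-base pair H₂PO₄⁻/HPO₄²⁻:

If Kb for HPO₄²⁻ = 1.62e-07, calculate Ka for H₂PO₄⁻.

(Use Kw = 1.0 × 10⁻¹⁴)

For a conjugate pair Ka × Kb = Kw, so Ka = Kw/Kb = 1.0 × 10⁻¹⁴ / 1.62e-07 = 6.17e-08.

K_a = 6.17e-08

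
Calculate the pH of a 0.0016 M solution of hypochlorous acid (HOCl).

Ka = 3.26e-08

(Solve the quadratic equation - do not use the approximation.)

x² + Ka×x - Ka×C = 0. Using quadratic formula: [H⁺] = 7.2059e-06

pH = 5.14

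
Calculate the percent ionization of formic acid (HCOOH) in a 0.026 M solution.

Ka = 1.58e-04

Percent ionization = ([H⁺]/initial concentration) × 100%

Using Ka equilibrium: x² + Ka×x - Ka×C = 0. Solving: [H⁺] = 1.9494e-03. Percent = (1.9494e-03/0.026) × 100

Percent ionization = 7.5%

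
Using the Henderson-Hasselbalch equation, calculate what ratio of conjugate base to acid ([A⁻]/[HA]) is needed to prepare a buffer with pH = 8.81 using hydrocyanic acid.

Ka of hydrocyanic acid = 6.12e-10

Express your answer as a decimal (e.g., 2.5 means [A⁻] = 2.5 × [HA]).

pKa = -log(6.12e-10) = 9.2132. pH = pKa + log([A⁻]/[HA]), so log([A⁻]/[HA]) = pH − pKa = 8.81 − 9.2132 = -0.4032. [A⁻]/[HA] = 10^(-0.4032) = 0.395

[A⁻]/[HA] = 0.395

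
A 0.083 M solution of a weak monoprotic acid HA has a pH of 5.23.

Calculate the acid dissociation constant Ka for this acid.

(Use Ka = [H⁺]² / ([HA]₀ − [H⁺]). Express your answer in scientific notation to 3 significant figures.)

[H⁺] = 10^(−pH) = 10^(−5.23) = 5.888e-06 M. For HA ⇌ H⁺ + A⁻, Ka = [H⁺][A⁻]/[HA] = [H⁺]² / ([HA]₀ − [H⁺]) = (5.888e-06)² / (0.083 − 5.888e-06) = 4.18e-10.

K_a = 4.18e-10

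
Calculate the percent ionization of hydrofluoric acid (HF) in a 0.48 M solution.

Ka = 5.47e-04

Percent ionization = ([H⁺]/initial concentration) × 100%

Using Ka equilibrium: x² + Ka×x - Ka×C = 0. Solving: [H⁺] = 1.5933e-02. Percent = (1.5933e-02/0.48) × 100

Percent ionization = 3.32%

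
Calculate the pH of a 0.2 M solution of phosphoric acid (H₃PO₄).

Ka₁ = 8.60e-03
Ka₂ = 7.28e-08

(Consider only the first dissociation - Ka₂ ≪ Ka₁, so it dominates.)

First dissociation dominates. From Ka₁ = [H⁺][HA⁻]/[H₂A], x² + Ka₁·x − Ka₁·C = 0 with C = 0.2 M and Ka₁ = 8.60e-03. Solving: [H⁺] = (−Ka₁ + √(Ka₁² + 4·Ka₁·C)) / 2 = 3.7395e-02 M. pH = -log(3.7395e-02) = 1.43.

pH = 1.43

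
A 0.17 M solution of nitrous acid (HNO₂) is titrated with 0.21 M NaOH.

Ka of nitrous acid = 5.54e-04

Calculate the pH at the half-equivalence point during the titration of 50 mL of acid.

At half-equivalence [HA] = [A⁻], so Henderson-Hasselbalch gives pH = pKa = -log(5.54e-04) = 3.26.

pH = pKa = 3.26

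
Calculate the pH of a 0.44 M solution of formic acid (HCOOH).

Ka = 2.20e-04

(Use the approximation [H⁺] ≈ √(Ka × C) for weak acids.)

[H⁺] = √(Ka × C) = √(2.20e-04 × 0.44) = 9.8387e-03. pH = -log(9.8387e-03)

pH = 2.01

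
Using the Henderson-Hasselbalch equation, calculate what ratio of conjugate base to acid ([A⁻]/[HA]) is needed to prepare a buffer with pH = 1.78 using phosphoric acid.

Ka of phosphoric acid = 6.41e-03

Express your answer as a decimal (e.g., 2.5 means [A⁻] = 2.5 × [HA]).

pKa = -log(6.41e-03) = 2.1931. pH = pKa + log([A⁻]/[HA]), so log([A⁻]/[HA]) = pH − pKa = 1.78 − 2.1931 = -0.4131. [A⁻]/[HA] = 10^(-0.4131) = 0.386

[A⁻]/[HA] = 0.386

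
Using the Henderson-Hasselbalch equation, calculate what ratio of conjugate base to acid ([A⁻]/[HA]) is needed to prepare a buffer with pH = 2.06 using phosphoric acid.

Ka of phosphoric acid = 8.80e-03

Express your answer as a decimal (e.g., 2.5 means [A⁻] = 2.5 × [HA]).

pKa = -log(8.80e-03) = 2.0555. pH = pKa + log([A⁻]/[HA]), so log([A⁻]/[HA]) = pH − pKa = 2.06 − 2.0555 = 0.0045. [A⁻]/[HA] = 10^(0.0045) = 1.01

[A⁻]/[HA] = 1.01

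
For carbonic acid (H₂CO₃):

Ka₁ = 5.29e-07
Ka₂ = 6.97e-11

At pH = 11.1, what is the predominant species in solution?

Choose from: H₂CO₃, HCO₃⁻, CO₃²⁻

pKa₁ = 6.28, pKa₂ = 10.16. For a polyprotic acid the predominant species crosses at each pKa: below pKa_n the protonated form dominates, above it the deprotonated form does. At pH = 11.1, the predominant species is CO₃²⁻.

CO₃²⁻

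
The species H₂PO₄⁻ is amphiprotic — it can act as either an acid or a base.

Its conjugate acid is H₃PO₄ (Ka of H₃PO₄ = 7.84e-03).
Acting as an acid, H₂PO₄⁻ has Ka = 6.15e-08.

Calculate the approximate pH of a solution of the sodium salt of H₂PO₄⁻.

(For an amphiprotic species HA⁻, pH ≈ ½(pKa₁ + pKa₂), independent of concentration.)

pKa₁ = -log(7.84e-03) = 2.11; pKa₂ = -log(6.15e-08) = 7.21. For an amphiprotic species, pH ≈ ½(pKa₁ + pKa₂) = ½(2.11 + 7.21) = 4.66.

pH = 4.66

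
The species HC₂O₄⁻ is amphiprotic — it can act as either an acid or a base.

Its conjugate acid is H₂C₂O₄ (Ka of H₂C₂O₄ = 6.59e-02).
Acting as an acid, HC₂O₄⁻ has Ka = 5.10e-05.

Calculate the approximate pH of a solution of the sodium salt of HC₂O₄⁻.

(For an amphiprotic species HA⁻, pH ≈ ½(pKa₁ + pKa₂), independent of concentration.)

pKa₁ = -log(6.59e-02) = 1.18; pKa₂ = -log(5.10e-05) = 4.29. For an amphiprotic species, pH ≈ ½(pKa₁ + pKa₂) = ½(1.18 + 4.29) = 2.74.

pH = 2.74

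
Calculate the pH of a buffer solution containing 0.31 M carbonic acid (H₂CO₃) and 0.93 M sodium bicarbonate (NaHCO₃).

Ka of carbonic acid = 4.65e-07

pKa = -log(4.65e-07) = 6.33. pH = pKa + log([A⁻]/[HA]) = 6.33 + log(0.93/0.31)

pH = 6.81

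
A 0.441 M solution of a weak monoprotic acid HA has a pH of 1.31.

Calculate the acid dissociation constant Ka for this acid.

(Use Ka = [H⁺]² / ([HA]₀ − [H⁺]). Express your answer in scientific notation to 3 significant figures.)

[H⁺] = 10^(−pH) = 10^(−1.31) = 4.898e-02 M. For HA ⇌ H⁺ + A⁻, Ka = [H⁺][A⁻]/[HA] = [H⁺]² / ([HA]₀ − [H⁺]) = (4.898e-02)² / (0.441 − 4.898e-02) = 6.12e-03.

K_a = 6.12e-03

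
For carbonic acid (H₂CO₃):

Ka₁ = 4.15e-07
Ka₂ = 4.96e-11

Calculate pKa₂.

pKa₂ = -log(Ka₂) = -log(4.96e-11) = 10.30.

pK_{a2} = 10.30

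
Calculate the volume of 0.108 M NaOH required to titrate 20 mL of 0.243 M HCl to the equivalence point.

At equivalence: moles acid = moles base. moles HCl = 0.243 × 20/1000 = 0.00486 mol. V_base = moles / 0.108 × 1000 = 45.0 mL.

V_{base} = 45.0 mL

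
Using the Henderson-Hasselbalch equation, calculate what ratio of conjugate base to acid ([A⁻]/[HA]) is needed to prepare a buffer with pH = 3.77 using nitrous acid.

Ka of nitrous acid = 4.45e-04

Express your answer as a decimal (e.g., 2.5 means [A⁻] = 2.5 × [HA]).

pKa = -log(4.45e-04) = 3.3516. pH = pKa + log([A⁻]/[HA]), so log([A⁻]/[HA]) = pH − pKa = 3.77 − 3.3516 = 0.4184. [A⁻]/[HA] = 10^(0.4184) = 2.62

[A⁻]/[HA] = 2.62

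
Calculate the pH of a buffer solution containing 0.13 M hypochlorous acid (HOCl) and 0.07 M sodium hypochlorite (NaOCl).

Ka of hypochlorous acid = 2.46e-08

pKa = -log(2.46e-08) = 7.61. pH = pKa + log([A⁻]/[HA]) = 7.61 + log(0.07/0.13)

pH = 7.34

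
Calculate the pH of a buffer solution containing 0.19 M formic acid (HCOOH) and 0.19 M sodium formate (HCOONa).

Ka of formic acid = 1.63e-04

pKa = -log(1.63e-04) = 3.79. pH = pKa + log([A⁻]/[HA]) = 3.79 + log(0.19/0.19)

pH = 3.79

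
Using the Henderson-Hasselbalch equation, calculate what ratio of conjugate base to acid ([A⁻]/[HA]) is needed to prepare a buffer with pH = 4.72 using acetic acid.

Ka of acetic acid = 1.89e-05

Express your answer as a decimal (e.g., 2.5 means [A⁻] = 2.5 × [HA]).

pKa = -log(1.89e-05) = 4.7235. pH = pKa + log([A⁻]/[HA]), so log([A⁻]/[HA]) = pH − pKa = 4.72 − 4.7235 = -0.0035. [A⁻]/[HA] = 10^(-0.0035) = 0.992

[A⁻]/[HA] = 0.992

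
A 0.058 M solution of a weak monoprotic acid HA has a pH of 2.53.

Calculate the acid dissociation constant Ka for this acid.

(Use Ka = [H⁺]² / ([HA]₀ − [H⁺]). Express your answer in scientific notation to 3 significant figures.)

[H⁺] = 10^(−pH) = 10^(−2.53) = 2.951e-03 M. For HA ⇌ H⁺ + A⁻, Ka = [H⁺][A⁻]/[HA] = [H⁺]² / ([HA]₀ − [H⁺]) = (2.951e-03)² / (0.058 − 2.951e-03) = 1.58e-04.

K_a = 1.58e-04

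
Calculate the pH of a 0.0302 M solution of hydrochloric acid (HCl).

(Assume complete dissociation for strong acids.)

[H⁺] = 0.0302 M for strong acid. pH = -log[H⁺] = -log(0.0302)

pH = 1.52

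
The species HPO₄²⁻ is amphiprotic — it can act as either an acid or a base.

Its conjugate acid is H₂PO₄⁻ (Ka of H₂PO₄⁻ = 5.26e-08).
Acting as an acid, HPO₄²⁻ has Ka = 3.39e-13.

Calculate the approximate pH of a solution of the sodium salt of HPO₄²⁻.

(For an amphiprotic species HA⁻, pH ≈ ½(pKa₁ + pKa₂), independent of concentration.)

pKa₁ = -log(5.26e-08) = 7.28; pKa₂ = -log(3.39e-13) = 12.47. For an amphiprotic species, pH ≈ ½(pKa₁ + pKa₂) = ½(7.28 + 12.47) = 9.87.

pH = 9.87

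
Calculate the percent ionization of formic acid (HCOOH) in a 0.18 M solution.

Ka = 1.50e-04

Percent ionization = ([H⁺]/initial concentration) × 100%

Using Ka equilibrium: x² + Ka×x - Ka×C = 0. Solving: [H⁺] = 5.1217e-03. Percent = (5.1217e-03/0.18) × 100

Percent ionization = 2.85%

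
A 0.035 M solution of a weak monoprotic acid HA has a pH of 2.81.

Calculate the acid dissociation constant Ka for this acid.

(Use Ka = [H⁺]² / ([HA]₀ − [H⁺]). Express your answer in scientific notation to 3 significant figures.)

[H⁺] = 10^(−pH) = 10^(−2.81) = 1.549e-03 M. For HA ⇌ H⁺ + A⁻, Ka = [H⁺][A⁻]/[HA] = [H⁺]² / ([HA]₀ − [H⁺]) = (1.549e-03)² / (0.035 − 1.549e-03) = 7.17e-05.

K_a = 7.17e-05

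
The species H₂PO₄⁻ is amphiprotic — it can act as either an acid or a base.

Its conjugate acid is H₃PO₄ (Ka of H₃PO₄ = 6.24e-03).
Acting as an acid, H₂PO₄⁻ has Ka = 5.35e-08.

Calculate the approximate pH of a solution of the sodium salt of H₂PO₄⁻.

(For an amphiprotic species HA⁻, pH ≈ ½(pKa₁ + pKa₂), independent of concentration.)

pKa₁ = -log(6.24e-03) = 2.20; pKa₂ = -log(5.35e-08) = 7.27. For an amphiprotic species, pH ≈ ½(pKa₁ + pKa₂) = ½(2.20 + 7.27) = 4.74.

pH = 4.74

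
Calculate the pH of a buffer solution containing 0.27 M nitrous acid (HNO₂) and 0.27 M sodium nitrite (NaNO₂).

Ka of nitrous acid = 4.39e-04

pKa = -log(4.39e-04) = 3.36. pH = pKa + log([A⁻]/[HA]) = 3.36 + log(0.27/0.27)

pH = 3.36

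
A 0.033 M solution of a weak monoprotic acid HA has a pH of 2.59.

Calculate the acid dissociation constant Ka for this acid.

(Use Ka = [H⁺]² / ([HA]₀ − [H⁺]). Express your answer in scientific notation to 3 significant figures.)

[H⁺] = 10^(−pH) = 10^(−2.59) = 2.570e-03 M. For HA ⇌ H⁺ + A⁻, Ka = [H⁺][A⁻]/[HA] = [H⁺]² / ([HA]₀ − [H⁺]) = (2.570e-03)² / (0.033 − 2.570e-03) = 2.17e-04.

K_a = 2.17e-04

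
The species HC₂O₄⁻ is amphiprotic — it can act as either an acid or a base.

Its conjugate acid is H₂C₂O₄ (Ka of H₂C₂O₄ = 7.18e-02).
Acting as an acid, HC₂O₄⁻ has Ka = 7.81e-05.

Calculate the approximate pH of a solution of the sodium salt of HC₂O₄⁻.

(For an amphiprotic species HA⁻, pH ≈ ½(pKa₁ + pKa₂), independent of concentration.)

pKa₁ = -log(7.18e-02) = 1.14; pKa₂ = -log(7.81e-05) = 4.11. For an amphiprotic species, pH ≈ ½(pKa₁ + pKa₂) = ½(1.14 + 4.11) = 2.63.

pH = 2.63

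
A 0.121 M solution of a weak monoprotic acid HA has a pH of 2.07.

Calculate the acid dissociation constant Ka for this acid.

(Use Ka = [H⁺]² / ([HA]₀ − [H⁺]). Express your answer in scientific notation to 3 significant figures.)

[H⁺] = 10^(−pH) = 10^(−2.07) = 8.511e-03 M. For HA ⇌ H⁺ + A⁻, Ka = [H⁺][A⁻]/[HA] = [H⁺]² / ([HA]₀ − [H⁺]) = (8.511e-03)² / (0.121 − 8.511e-03) = 6.44e-04.

K_a = 6.44e-04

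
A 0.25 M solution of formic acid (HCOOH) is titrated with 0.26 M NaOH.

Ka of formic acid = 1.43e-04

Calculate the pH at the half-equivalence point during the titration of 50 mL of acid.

At half-equivalence [HA] = [A⁻], so Henderson-Hasselbalch gives pH = pKa = -log(1.43e-04) = 3.84.

pH = pKa = 3.84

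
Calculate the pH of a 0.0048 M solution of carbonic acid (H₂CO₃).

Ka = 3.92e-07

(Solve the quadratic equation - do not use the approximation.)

x² + Ka×x - Ka×C = 0. Using quadratic formula: [H⁺] = 4.3182e-05

pH = 4.36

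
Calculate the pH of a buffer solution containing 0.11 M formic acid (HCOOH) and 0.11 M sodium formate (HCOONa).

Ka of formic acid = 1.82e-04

pKa = -log(1.82e-04) = 3.74. pH = pKa + log([A⁻]/[HA]) = 3.74 + log(0.11/0.11)

pH = 3.74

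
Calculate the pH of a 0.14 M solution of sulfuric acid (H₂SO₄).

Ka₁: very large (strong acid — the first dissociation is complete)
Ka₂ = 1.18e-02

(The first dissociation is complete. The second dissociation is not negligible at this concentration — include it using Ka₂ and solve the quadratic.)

First dissociation is complete: [H⁺]₀ = [HSO₄⁻]₀ = C = 0.14 M. Second dissociation HSO₄⁻ ⇌ H⁺ + SO₄²⁻: let x = [SO₄²⁻]. Ka₂ = (C + x)·x / (C − x) = 1.18e-02 → x² + (C + Ka₂)·x − Ka₂·C = 0 → x² + 0.15180·x − 1.652e-03 = 0. x = (−0.15180 + √(0.15180² + 4 × 1.652e-03)) / 2 = 1.0198e-02 M. [H⁺] = C + x = 0.14 + 1.0198e-02 = 1.5020e-01 M. pH = -log(1.5020e-01) = 0.82.

pH = 0.82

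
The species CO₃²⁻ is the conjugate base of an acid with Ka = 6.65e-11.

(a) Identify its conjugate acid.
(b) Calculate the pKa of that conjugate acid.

(a) The conjugate acid is formed by adding one H⁺ to CO₃²⁻, giving HCO₃⁻. (b) pKa = -log(Ka) = -log(6.65e-11) = 10.18.

Conjugate acid: HCO₃⁻; pK_a = 10.18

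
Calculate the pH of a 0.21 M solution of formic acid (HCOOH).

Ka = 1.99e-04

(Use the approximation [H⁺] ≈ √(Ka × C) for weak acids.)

[H⁺] = √(Ka × C) = √(1.99e-04 × 0.21) = 6.4645e-03. pH = -log(6.4645e-03)

pH = 2.19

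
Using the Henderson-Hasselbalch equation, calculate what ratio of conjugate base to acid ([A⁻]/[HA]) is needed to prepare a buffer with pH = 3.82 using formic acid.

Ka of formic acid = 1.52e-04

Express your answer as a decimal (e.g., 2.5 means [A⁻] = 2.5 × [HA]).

pKa = -log(1.52e-04) = 3.8182. pH = pKa + log([A⁻]/[HA]), so log([A⁻]/[HA]) = pH − pKa = 3.82 − 3.8182 = 0.0018. [A⁻]/[HA] = 10^(0.0018) = 1.00

[A⁻]/[HA] = 1.00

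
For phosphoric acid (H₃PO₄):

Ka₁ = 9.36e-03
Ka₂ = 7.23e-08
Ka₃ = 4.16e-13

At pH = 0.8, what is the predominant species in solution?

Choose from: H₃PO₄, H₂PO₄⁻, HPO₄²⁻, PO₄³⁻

pKa₁ = 2.03, pKa₂ = 7.14, pKa₃ = 12.38. For a polyprotic acid the predominant species crosses at each pKa: below pKa_n the protonated form dominates, above it the deprotonated form does. At pH = 0.8, the predominant species is H₃PO₄.

H₃PO₄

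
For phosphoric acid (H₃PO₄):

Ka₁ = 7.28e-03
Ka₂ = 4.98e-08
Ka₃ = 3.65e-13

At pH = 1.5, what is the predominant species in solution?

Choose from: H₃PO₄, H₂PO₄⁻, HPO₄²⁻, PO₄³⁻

pKa₁ = 2.14, pKa₂ = 7.30, pKa₃ = 12.44. For a polyprotic acid the predominant species crosses at each pKa: below pKa_n the protonated form dominates, above it the deprotonated form does. At pH = 1.5, the predominant species is H₃PO₄.

H₃PO₄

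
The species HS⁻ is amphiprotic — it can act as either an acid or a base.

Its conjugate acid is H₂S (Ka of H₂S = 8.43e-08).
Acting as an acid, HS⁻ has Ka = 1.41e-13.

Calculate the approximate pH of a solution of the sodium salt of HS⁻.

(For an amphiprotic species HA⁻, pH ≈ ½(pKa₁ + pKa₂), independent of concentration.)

pKa₁ = -log(8.43e-08) = 7.07; pKa₂ = -log(1.41e-13) = 12.85. For an amphiprotic species, pH ≈ ½(pKa₁ + pKa₂) = ½(7.07 + 12.85) = 9.96.

pH = 9.96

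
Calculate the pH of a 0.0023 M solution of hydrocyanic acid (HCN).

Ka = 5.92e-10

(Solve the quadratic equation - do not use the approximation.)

x² + Ka×x - Ka×C = 0. Using quadratic formula: [H⁺] = 1.1666e-06

pH = 5.93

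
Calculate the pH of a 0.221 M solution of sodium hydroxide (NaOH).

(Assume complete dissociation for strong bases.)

[OH⁻] = 0.221 M for strong base. pOH = -log[OH⁻] = 0.66, pH = 14 - pOH

pH = 13.34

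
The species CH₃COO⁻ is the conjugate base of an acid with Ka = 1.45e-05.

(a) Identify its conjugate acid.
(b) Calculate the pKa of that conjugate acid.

(a) The conjugate acid is formed by adding one H⁺ to CH₃COO⁻, giving CH₃COOH. (b) pKa = -log(Ka) = -log(1.45e-05) = 4.84.

Conjugate acid: CH₃COOH; pK_a = 4.84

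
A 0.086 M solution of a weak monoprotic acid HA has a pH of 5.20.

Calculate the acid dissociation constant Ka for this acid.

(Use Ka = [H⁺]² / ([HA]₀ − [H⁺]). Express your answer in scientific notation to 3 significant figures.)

[H⁺] = 10^(−pH) = 10^(−5.20) = 6.310e-06 M. For HA ⇌ H⁺ + A⁻, Ka = [H⁺][A⁻]/[HA] = [H⁺]² / ([HA]₀ − [H⁺]) = (6.310e-06)² / (0.086 − 6.310e-06) = 4.63e-10.

K_a = 4.63e-10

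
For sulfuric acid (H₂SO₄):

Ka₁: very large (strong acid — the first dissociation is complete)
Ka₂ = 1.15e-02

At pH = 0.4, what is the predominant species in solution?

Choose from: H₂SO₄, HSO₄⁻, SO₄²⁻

The first dissociation is complete, so H₂SO₄ itself is never the predominant species in water; pKa₂ = -log(1.15e-02) = 1.94. For a polyprotic acid the predominant species crosses at each pKa: below pKa_n the protonated form dominates, above it the deprotonated form does. At pH = 0.4, the predominant species is HSO₄⁻.

HSO₄⁻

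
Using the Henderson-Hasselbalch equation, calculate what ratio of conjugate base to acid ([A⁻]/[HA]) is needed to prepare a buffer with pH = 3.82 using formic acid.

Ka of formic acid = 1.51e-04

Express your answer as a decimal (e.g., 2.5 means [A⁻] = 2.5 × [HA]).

pKa = -log(1.51e-04) = 3.8210. pH = pKa + log([A⁻]/[HA]), so log([A⁻]/[HA]) = pH − pKa = 3.82 − 3.8210 = -0.0010. [A⁻]/[HA] = 10^(-0.0010) = 0.998

[A⁻]/[HA] = 0.998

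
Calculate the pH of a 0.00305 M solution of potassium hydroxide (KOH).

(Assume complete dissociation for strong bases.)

[OH⁻] = 0.00305 M for strong base. pOH = -log[OH⁻] = 2.52, pH = 14 - pOH

pH = 11.48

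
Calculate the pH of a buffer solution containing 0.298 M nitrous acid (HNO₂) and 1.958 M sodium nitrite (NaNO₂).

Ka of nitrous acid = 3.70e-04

pKa = -log(3.70e-04) = 3.43. pH = pKa + log([A⁻]/[HA]) = 3.43 + log(1.958/0.298)

pH = 4.25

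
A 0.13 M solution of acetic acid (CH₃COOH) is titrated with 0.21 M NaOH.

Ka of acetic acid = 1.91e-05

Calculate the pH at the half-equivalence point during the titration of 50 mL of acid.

At half-equivalence [HA] = [A⁻], so Henderson-Hasselbalch gives pH = pKa = -log(1.91e-05) = 4.72.

pH = pKa = 4.72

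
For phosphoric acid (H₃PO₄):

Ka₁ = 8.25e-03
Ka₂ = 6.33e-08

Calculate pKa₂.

pKa₂ = -log(Ka₂) = -log(6.33e-08) = 7.20.

pK_{a2} = 7.20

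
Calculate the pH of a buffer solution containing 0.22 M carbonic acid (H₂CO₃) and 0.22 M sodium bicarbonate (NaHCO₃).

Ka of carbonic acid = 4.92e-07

pKa = -log(4.92e-07) = 6.31. pH = pKa + log([A⁻]/[HA]) = 6.31 + log(0.22/0.22)

pH = 6.31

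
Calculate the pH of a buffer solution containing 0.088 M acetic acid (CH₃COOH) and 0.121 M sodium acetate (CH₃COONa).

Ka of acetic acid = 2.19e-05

pKa = -log(2.19e-05) = 4.66. pH = pKa + log([A⁻]/[HA]) = 4.66 + log(0.121/0.088)

pH = 4.80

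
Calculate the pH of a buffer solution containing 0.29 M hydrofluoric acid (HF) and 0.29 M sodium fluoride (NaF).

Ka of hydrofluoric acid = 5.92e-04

pKa = -log(5.92e-04) = 3.23. pH = pKa + log([A⁻]/[HA]) = 3.23 + log(0.29/0.29)

pH = 3.23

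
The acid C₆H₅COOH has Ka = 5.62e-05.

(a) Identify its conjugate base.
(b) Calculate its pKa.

(a) The conjugate base is formed by removing one H⁺ from C₆H₅COOH, giving C₆H₅COO⁻. (b) pKa = -log(Ka) = -log(5.62e-05) = 4.25.

Conjugate base: C₆H₅COO⁻; pK_a = 4.25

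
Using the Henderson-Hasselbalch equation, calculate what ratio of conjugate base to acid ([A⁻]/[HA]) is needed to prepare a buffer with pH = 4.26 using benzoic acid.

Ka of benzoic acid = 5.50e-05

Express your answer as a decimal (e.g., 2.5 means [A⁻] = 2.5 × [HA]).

pKa = -log(5.50e-05) = 4.2596. pH = pKa + log([A⁻]/[HA]), so log([A⁻]/[HA]) = pH − pKa = 4.26 − 4.2596 = 0.0004. [A⁻]/[HA] = 10^(0.0004) = 1.00

[A⁻]/[HA] = 1.00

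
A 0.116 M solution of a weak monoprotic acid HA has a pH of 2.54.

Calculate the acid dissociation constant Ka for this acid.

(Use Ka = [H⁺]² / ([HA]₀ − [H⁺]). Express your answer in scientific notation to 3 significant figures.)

[H⁺] = 10^(−pH) = 10^(−2.54) = 2.884e-03 M. For HA ⇌ H⁺ + A⁻, Ka = [H⁺][A⁻]/[HA] = [H⁺]² / ([HA]₀ − [H⁺]) = (2.884e-03)² / (0.116 − 2.884e-03) = 7.35e-05.

K_a = 7.35e-05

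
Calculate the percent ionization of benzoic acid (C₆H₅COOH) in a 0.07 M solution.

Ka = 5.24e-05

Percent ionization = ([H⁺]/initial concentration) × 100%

Using Ka equilibrium: x² + Ka×x - Ka×C = 0. Solving: [H⁺] = 1.8892e-03. Percent = (1.8892e-03/0.07) × 100

Percent ionization = 2.7%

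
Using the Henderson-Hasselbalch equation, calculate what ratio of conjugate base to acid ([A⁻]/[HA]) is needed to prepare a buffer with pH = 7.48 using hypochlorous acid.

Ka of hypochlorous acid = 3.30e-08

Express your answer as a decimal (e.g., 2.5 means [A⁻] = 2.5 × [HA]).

pKa = -log(3.30e-08) = 7.4815. pH = pKa + log([A⁻]/[HA]), so log([A⁻]/[HA]) = pH − pKa = 7.48 − 7.4815 = -0.0015. [A⁻]/[HA] = 10^(-0.0015) = 0.997

[A⁻]/[HA] = 0.997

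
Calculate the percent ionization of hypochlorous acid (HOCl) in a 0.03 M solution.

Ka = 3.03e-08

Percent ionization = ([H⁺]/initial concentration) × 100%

Using Ka equilibrium: x² + Ka×x - Ka×C = 0. Solving: [H⁺] = 3.0134e-05. Percent = (3.0134e-05/0.03) × 100

Percent ionization = 0.1%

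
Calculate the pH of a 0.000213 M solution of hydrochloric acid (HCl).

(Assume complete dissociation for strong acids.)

[H⁺] = 0.000213 M for strong acid. pH = -log[H⁺] = -log(0.000213)

pH = 3.67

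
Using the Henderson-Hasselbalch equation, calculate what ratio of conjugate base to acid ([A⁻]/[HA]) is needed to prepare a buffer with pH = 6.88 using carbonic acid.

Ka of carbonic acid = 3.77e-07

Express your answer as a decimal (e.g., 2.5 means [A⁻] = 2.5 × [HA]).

pKa = -log(3.77e-07) = 6.4237. pH = pKa + log([A⁻]/[HA]), so log([A⁻]/[HA]) = pH − pKa = 6.88 − 6.4237 = 0.4563. [A⁻]/[HA] = 10^(0.4563) = 2.86

[A⁻]/[HA] = 2.86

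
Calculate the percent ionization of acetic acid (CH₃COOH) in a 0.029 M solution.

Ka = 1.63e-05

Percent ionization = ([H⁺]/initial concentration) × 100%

Using Ka equilibrium: x² + Ka×x - Ka×C = 0. Solving: [H⁺] = 6.7943e-04. Percent = (6.7943e-04/0.029) × 100

Percent ionization = 2.34%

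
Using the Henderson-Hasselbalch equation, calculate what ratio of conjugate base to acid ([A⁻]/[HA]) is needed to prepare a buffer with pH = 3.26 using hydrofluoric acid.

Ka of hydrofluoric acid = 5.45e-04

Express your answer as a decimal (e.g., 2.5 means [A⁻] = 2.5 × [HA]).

pKa = -log(5.45e-04) = 3.2636. pH = pKa + log([A⁻]/[HA]), so log([A⁻]/[HA]) = pH − pKa = 3.26 − 3.2636 = -0.0036. [A⁻]/[HA] = 10^(-0.0036) = 0.992

[A⁻]/[HA] = 0.992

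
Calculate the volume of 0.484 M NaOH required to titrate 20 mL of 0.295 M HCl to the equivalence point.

At equivalence: moles acid = moles base. moles HCl = 0.295 × 20/1000 = 0.0059 mol. V_base = moles / 0.484 × 1000 = 12.2 mL.

V_{base} = 12.2 mL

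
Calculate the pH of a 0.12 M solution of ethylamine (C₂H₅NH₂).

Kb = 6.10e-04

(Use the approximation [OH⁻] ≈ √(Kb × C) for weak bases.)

[OH⁻] = √(Kb × C) = √(6.10e-04 × 0.12) = 8.5557e-03. pOH = 2.07, pH = 14 - pOH

pH = 11.93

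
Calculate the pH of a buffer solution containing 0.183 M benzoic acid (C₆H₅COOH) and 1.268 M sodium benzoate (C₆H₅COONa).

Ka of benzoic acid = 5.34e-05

pKa = -log(5.34e-05) = 4.27. pH = pKa + log([A⁻]/[HA]) = 4.27 + log(1.268/0.183)

pH = 5.11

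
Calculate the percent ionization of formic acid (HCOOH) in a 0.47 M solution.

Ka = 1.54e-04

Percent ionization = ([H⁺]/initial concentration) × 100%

Using Ka equilibrium: x² + Ka×x - Ka×C = 0. Solving: [H⁺] = 8.4310e-03. Percent = (8.4310e-03/0.47) × 100

Percent ionization = 1.79%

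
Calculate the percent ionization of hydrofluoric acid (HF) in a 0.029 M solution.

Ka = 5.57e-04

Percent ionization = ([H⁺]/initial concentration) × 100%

Using Ka equilibrium: x² + Ka×x - Ka×C = 0. Solving: [H⁺] = 3.7502e-03. Percent = (3.7502e-03/0.029) × 100

Percent ionization = 12.9%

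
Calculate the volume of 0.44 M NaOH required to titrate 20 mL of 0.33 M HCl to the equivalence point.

At equivalence: moles acid = moles base. moles HCl = 0.33 × 20/1000 = 0.0066 mol. V_base = moles / 0.44 × 1000 = 15.0 mL.

V_{base} = 15.0 mL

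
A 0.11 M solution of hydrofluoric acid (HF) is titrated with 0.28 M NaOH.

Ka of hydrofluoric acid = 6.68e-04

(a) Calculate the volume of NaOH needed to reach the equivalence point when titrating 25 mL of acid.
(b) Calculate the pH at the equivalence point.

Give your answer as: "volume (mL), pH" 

moles acid = 0.11 × 25/1000 = 0.00275 mol; V_base = moles/0.28 × 1000 = 9.8 mL. At equivalence only the conjugate base is present: [A⁻] = 0.00275/0.035 = 7.8974e-02 M. Kb = Kw/Ka = 1.50e-11; [OH⁻] = √(Kb × [A⁻]) = 1.0873e-06; pOH = 5.96; pH = 14 - pOH = 8.04.

V = 9.8 mL, pH = 8.04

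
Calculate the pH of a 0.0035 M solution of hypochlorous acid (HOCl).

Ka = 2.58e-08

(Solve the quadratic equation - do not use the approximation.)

x² + Ka×x - Ka×C = 0. Using quadratic formula: [H⁺] = 9.4897e-06

pH = 5.02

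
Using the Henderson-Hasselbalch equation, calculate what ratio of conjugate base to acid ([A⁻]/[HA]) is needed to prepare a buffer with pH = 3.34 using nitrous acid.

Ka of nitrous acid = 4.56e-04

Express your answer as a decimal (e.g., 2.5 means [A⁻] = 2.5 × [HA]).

pKa = -log(4.56e-04) = 3.3410. pH = pKa + log([A⁻]/[HA]), so log([A⁻]/[HA]) = pH − pKa = 3.34 − 3.3410 = -0.0010. [A⁻]/[HA] = 10^(-0.0010) = 0.998

[A⁻]/[HA] = 0.998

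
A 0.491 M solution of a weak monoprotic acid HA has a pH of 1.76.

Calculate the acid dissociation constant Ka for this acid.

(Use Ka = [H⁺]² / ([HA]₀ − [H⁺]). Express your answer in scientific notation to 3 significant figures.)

[H⁺] = 10^(−pH) = 10^(−1.76) = 1.738e-02 M. For HA ⇌ H⁺ + A⁻, Ka = [H⁺][A⁻]/[HA] = [H⁺]² / ([HA]₀ − [H⁺]) = (1.738e-02)² / (0.491 − 1.738e-02) = 6.38e-04.

K_a = 6.38e-04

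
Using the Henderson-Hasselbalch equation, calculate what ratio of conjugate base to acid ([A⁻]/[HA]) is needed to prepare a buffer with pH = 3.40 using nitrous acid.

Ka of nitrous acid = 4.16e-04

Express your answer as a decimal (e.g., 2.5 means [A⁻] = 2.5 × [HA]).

pKa = -log(4.16e-04) = 3.3809. pH = pKa + log([A⁻]/[HA]), so log([A⁻]/[HA]) = pH − pKa = 3.40 − 3.3809 = 0.0191. [A⁻]/[HA] = 10^(0.0191) = 1.04

[A⁻]/[HA] = 1.04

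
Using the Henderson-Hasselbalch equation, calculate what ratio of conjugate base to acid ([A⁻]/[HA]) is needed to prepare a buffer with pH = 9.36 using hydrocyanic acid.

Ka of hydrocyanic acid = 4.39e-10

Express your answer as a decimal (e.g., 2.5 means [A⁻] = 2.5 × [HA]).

pKa = -log(4.39e-10) = 9.3575. pH = pKa + log([A⁻]/[HA]), so log([A⁻]/[HA]) = pH − pKa = 9.36 − 9.3575 = 0.0025. [A⁻]/[HA] = 10^(0.0025) = 1.01

[A⁻]/[HA] = 1.01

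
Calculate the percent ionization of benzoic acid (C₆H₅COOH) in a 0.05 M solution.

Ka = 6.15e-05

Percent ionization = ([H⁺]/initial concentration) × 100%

Using Ka equilibrium: x² + Ka×x - Ka×C = 0. Solving: [H⁺] = 1.7231e-03. Percent = (1.7231e-03/0.05) × 100

Percent ionization = 3.45%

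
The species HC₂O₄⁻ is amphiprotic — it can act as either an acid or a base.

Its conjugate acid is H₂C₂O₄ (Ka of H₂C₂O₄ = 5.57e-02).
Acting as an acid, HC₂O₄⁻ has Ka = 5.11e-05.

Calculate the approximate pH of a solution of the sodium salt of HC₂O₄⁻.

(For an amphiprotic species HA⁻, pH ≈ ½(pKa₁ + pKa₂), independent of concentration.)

pKa₁ = -log(5.57e-02) = 1.25; pKa₂ = -log(5.11e-05) = 4.29. For an amphiprotic species, pH ≈ ½(pKa₁ + pKa₂) = ½(1.25 + 4.29) = 2.77.

pH = 2.77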